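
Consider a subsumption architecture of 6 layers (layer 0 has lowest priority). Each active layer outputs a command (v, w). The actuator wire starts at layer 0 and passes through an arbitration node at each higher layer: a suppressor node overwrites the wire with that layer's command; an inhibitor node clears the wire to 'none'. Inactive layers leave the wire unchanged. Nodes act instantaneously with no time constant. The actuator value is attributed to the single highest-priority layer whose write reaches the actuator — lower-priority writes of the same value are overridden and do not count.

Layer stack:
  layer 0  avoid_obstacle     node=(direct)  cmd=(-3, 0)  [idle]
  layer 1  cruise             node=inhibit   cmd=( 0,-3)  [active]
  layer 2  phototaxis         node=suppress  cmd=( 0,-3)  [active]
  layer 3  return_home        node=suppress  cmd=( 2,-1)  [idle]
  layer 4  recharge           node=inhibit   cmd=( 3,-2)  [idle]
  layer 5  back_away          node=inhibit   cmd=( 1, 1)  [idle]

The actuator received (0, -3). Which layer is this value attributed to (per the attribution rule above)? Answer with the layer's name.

phototaxis

layer 0 (avoid_obstacle) idle — none
layer 1 (cruise) active — inhibits: none
layer 2 (phototaxis) active — suppresses: (0, -3)
layer 3 (return_home) idle — unchanged: (0, -3)
layer 4 (recharge) idle — unchanged: (0, -3)
layer 5 (back_away) idle — unchanged: (0, -3)
→ actuator (0, -3)
last writer: layer 2 = phototaxis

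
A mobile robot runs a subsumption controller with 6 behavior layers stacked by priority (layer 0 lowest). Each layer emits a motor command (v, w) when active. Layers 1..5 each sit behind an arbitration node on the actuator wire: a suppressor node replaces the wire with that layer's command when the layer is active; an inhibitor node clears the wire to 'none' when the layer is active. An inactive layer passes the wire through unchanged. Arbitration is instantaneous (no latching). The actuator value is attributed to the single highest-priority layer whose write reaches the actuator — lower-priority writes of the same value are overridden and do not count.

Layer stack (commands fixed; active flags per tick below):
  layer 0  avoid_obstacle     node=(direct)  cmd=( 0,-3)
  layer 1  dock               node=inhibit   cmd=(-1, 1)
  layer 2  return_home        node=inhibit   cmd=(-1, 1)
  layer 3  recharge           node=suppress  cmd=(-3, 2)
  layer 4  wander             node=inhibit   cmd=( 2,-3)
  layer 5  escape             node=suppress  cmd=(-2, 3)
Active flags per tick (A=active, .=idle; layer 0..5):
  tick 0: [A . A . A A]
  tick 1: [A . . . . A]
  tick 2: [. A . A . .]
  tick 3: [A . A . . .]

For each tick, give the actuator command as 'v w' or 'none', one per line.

tick 0:
  L0 avoid_obstacle: active, feeds wire = (0, -3)
  L1 dock: idle → wire stays (0, -3)
  L2 return_home: active, inhibitor → wire = none
  L3 recharge: idle → wire stays none
  L4 wander: active, inhibitor → wire = none
  L5 escape: active, suppressor → wire = (-2, 3)
  actuator = (-2, 3)
tick 1:
  L0 avoid_obstacle: active, feeds wire = (0, -3)
  L1 dock: idle → wire stays (0, -3)
  L2 return_home: idle → wire stays (0, -3)
  L3 recharge: idle → wire stays (0, -3)
  L4 wander: idle → wire stays (0, -3)
  L5 escape: active, suppressor → wire = (-2, 3)
  actuator = (-2, 3)
tick 2:
  L0 avoid_obstacle: idle → wire = none
  L1 dock: active, inhibitor → wire = none
  L2 return_home: idle → wire stays none
  L3 recharge: active, suppressor → wire = (-3, 2)
  L4 wander: idle → wire stays (-3, 2)
  L5 escape: idle → wire stays (-3, 2)
  actuator = (-3, 2)
tick 3:
  L0 avoid_obstacle: active, feeds wire = (0, -3)
  L1 dock: idle → wire stays (0, -3)
  L2 return_home: active, inhibitor → wire = none
  L3 recharge: idle → wire stays none
  L4 wander: idle → wire stays none
  L5 escape: idle → wire stays none
  actuator = none

-2 3
-2 3
-3 2
none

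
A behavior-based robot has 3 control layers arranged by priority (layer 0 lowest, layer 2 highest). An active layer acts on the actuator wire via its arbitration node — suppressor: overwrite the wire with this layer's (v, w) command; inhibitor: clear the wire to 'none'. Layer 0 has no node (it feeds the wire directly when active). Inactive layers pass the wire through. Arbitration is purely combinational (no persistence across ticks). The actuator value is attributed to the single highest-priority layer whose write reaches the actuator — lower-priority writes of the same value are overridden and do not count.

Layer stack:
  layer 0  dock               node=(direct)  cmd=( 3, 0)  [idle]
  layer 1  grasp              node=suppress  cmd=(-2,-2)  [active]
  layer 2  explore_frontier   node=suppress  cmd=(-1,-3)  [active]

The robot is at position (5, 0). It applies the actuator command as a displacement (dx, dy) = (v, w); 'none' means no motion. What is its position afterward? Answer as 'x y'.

layer 0 (dock) idle — none
layer 1 (grasp) active — suppresses: (-2, -2)
layer 2 (explore_frontier) active — suppresses: (-1, -3)
→ actuator (-1, -3)
position: (5, 0) + (-1, -3) = (4, -3)

4 -3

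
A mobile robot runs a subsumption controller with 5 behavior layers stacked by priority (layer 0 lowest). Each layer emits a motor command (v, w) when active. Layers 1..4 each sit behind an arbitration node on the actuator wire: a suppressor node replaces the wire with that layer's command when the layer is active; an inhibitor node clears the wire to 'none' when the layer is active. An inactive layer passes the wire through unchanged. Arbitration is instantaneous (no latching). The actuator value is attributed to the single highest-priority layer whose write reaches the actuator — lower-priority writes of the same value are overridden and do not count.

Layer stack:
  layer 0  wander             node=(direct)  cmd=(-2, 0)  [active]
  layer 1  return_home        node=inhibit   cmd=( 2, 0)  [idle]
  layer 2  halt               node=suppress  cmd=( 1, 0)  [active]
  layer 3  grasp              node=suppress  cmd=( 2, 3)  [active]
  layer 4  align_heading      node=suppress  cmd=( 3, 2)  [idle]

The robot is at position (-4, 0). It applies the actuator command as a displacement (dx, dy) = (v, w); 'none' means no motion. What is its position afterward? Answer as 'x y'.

-2 3

layer 0 (wander) active — direct: (-2, 0)
layer 1 (return_home) idle — unchanged: (-2, 0)
layer 2 (halt) active — suppresses: (1, 0)
layer 3 (grasp) active — suppresses: (2, 3)
layer 4 (align_heading) idle — unchanged: (2, 3)
→ actuator (2, 3)
position: (-4, 0) + (2, 3) = (-2, 3)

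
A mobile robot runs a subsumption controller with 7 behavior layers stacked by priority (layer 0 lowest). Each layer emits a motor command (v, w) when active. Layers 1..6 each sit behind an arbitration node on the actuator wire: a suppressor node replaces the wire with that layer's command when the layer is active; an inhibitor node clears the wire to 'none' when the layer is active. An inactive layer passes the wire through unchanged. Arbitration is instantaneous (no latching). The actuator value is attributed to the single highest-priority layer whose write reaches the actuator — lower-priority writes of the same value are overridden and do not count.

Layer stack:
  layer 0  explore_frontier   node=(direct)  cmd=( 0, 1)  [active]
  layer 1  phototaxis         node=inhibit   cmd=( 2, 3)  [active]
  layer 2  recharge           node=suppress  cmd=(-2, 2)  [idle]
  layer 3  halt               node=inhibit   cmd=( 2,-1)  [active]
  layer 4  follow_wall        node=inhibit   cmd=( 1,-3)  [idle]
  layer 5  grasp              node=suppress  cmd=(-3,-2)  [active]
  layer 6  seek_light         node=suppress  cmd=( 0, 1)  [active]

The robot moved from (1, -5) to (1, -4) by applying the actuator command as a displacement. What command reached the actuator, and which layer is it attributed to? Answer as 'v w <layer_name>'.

displacement = (1, -4) − (1, -5) = (0, 1)
layer 0 (explore_frontier) active — direct: (0, 1)
layer 1 (phototaxis) active — inhibits: none
layer 2 (recharge) idle — unchanged: none
layer 3 (halt) active — inhibits: none
layer 4 (follow_wall) idle — unchanged: none
layer 5 (grasp) active — suppresses: (-3, -2)
layer 6 (seek_light) active — suppresses: (0, 1)
→ actuator (0, 1) — from layer 6 (seek_light)

0 1 seek_light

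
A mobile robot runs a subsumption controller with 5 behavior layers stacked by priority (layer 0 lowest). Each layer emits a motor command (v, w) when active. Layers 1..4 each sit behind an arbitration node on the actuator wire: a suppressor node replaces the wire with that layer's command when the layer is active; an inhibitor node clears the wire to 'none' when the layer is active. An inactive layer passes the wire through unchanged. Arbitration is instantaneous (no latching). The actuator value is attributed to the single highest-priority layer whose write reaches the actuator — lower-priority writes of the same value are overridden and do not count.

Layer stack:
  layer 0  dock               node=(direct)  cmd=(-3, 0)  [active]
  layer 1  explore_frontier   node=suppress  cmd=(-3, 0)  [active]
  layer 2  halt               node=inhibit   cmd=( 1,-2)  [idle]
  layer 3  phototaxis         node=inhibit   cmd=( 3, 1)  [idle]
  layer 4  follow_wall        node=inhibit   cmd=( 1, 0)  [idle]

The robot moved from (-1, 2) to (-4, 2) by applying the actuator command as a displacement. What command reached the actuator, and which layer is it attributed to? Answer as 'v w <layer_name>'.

displacement = (-4, 2) − (-1, 2) = (-3, 0)
L0 dock: active, feeds wire = (-3, 0)
L1 explore_frontier: active, suppressor → wire = (-3, 0)
L2 halt: idle → wire stays (-3, 0)
L3 phototaxis: idle → wire stays (-3, 0)
L4 follow_wall: idle → wire stays (-3, 0)
actuator = (-3, 0) — from layer 1 (explore_frontier)

-3 0 explore_frontier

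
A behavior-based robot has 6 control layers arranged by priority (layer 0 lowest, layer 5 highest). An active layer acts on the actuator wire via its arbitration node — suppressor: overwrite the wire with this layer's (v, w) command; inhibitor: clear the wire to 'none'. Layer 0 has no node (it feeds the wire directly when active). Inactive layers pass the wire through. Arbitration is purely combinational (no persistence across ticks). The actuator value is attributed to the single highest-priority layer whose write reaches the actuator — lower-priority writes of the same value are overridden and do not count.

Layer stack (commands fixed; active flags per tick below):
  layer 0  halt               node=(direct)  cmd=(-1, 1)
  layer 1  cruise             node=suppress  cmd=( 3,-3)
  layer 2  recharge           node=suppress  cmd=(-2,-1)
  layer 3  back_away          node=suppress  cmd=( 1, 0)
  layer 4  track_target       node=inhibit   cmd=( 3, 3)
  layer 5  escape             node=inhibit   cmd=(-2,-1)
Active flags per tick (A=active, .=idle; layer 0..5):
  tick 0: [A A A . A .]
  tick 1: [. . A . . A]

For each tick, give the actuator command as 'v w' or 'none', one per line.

none
none

tick 0:
  layer 0 (halt) active — direct: (-1, 1)
  layer 1 (cruise) active — suppresses: (3, -3)
  layer 2 (recharge) active — suppresses: (-2, -1)
  layer 3 (back_away) idle — unchanged: (-2, -1)
  layer 4 (track_target) active — inhibits: none
  layer 5 (escape) idle — unchanged: none
  → actuator none
tick 1:
  layer 0 (halt) idle — none
  layer 1 (cruise) idle — unchanged: none
  layer 2 (recharge) active — suppresses: (-2, -1)
  layer 3 (back_away) idle — unchanged: (-2, -1)
  layer 4 (track_target) idle — unchanged: (-2, -1)
  layer 5 (escape) active — inhibits: none
  → actuator none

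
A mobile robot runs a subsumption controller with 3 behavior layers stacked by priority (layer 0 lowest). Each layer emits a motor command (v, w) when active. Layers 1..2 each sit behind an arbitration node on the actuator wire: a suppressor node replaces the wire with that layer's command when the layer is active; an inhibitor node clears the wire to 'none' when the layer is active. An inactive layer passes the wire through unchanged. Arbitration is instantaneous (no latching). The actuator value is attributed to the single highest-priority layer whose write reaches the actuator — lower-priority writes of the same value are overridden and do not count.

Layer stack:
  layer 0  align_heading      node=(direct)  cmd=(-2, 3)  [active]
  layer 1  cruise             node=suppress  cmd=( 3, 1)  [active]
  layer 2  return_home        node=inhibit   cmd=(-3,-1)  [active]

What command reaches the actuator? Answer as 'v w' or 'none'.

L0 align_heading: active, feeds wire = (-2, 3)
L1 cruise: active, suppressor → wire = (3, 1)
L2 return_home: active, inhibitor → wire = none
actuator = none

none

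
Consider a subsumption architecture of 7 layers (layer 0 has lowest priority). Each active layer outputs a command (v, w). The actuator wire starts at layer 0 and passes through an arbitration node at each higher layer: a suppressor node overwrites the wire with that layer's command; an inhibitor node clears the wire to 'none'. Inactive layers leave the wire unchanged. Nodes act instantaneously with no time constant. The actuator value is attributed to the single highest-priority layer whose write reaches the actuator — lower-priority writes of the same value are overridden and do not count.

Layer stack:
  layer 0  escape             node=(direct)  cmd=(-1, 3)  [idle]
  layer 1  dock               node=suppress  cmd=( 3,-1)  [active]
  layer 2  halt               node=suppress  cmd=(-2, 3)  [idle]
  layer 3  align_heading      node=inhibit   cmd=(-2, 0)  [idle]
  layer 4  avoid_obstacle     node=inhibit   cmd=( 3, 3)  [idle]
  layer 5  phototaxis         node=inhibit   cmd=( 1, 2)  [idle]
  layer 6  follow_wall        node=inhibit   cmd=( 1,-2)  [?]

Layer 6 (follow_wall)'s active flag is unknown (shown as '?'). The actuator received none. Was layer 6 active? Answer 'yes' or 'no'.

If layer 6 is active=yes:
  actuator would be none
If layer 6 is active=no:
  actuator would be (3, -1)
Observed none, so layer 6 was active.

yes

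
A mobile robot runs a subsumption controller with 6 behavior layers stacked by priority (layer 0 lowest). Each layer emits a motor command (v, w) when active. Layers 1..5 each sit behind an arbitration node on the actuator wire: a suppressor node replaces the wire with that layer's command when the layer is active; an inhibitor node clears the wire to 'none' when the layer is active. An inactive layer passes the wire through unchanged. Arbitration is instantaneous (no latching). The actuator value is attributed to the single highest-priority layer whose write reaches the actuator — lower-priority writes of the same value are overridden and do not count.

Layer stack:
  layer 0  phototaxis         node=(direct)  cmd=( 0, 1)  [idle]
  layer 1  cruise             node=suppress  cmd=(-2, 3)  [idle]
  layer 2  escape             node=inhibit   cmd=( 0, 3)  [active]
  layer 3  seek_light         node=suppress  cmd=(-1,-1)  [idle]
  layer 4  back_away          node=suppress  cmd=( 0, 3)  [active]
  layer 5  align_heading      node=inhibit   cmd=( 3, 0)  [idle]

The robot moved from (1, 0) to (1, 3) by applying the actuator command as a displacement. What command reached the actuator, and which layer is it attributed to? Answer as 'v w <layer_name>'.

0 3 back_away

displacement = (1, 3) − (1, 0) = (0, 3)
L0 phototaxis: idle → wire = none
L1 cruise: idle → wire stays none
L2 escape: active, inhibitor → wire = none
L3 seek_light: idle → wire stays none
L4 back_away: active, suppressor → wire = (0, 3)
L5 align_heading: idle → wire stays (0, 3)
actuator = (0, 3) — from layer 4 (back_away)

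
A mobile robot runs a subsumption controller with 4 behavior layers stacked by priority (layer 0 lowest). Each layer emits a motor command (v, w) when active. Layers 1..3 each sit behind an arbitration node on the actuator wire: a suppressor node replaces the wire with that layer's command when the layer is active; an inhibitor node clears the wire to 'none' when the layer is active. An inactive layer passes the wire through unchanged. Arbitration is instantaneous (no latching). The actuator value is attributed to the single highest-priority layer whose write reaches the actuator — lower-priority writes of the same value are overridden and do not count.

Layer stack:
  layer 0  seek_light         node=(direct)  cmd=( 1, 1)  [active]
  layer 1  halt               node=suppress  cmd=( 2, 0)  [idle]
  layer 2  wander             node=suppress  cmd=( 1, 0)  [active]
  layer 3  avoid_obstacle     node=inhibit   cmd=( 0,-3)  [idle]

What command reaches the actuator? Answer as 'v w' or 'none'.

1 0

[0] seek_light on; wire := (1, 1)
[1] halt off; pass (1, 1)
[2] wander on (suppress); wire := (1, 0)
[3] avoid_obstacle off; pass (1, 0)
output (1, 0)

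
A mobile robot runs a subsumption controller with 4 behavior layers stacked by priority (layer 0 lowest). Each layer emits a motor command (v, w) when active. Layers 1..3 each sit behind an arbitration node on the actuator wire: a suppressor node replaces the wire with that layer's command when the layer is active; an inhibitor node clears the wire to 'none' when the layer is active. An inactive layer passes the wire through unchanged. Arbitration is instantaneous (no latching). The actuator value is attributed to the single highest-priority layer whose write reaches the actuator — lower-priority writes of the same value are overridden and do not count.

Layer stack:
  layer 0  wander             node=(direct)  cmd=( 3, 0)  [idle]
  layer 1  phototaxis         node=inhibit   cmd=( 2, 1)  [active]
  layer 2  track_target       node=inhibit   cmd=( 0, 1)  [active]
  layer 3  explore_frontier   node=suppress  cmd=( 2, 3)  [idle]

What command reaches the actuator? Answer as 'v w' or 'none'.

layer 0 (wander) idle — none
layer 1 (phototaxis) active — inhibits: none
layer 2 (track_target) active — inhibits: none
layer 3 (explore_frontier) idle — unchanged: none
→ actuator none

none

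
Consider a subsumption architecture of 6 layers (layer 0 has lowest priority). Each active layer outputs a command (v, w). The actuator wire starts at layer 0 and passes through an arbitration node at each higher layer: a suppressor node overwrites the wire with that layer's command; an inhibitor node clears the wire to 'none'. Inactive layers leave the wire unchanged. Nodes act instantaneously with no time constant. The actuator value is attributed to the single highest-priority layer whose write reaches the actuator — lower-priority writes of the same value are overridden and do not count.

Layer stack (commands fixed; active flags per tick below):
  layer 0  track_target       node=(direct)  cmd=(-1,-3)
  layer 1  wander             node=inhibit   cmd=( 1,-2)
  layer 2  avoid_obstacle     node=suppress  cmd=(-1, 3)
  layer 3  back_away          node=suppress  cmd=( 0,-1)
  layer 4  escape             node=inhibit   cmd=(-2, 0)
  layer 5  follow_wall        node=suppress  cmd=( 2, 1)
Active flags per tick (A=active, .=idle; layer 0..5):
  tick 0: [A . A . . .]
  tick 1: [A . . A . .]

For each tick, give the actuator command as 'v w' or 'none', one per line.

-1 3
0 -1

tick 0:
  L0 track_target: active, feeds wire = (-1, -3)
  L1 wander: idle → wire stays (-1, -3)
  L2 avoid_obstacle: active, suppressor → wire = (-1, 3)
  L3 back_away: idle → wire stays (-1, 3)
  L4 escape: idle → wire stays (-1, 3)
  L5 follow_wall: idle → wire stays (-1, 3)
  actuator = (-1, 3)
tick 1:
  L0 track_target: active, feeds wire = (-1, -3)
  L1 wander: idle → wire stays (-1, -3)
  L2 avoid_obstacle: idle → wire stays (-1, -3)
  L3 back_away: active, suppressor → wire = (0, -1)
  L4 escape: idle → wire stays (0, -1)
  L5 follow_wall: idle → wire stays (0, -1)
  actuator = (0, -1)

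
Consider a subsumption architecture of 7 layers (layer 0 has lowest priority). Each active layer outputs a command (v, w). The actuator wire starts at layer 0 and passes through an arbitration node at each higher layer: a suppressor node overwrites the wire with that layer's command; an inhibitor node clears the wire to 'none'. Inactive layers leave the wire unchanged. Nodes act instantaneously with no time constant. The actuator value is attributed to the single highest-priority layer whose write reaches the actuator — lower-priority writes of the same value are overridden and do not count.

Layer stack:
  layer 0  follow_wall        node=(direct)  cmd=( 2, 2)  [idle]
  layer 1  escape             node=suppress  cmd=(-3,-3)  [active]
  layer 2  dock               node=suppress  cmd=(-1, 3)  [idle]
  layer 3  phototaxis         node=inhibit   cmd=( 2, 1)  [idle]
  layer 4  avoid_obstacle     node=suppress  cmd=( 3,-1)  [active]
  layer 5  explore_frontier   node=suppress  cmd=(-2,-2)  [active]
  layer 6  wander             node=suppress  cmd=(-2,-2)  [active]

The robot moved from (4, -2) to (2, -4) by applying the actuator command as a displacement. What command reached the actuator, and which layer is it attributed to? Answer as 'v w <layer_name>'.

-2 -2 wander

displacement = (2, -4) − (4, -2) = (-2, -2)
[0] follow_wall off; wire := none
[1] escape on (suppress); wire := (-3, -3)
[2] dock off; pass (-3, -3)
[3] phototaxis off; pass (-3, -3)
[4] avoid_obstacle on (suppress); wire := (3, -1)
[5] explore_frontier on (suppress); wire := (-2, -2)
[6] wander on (suppress); wire := (-2, -2)
output (-2, -2) — from layer 6 (wander)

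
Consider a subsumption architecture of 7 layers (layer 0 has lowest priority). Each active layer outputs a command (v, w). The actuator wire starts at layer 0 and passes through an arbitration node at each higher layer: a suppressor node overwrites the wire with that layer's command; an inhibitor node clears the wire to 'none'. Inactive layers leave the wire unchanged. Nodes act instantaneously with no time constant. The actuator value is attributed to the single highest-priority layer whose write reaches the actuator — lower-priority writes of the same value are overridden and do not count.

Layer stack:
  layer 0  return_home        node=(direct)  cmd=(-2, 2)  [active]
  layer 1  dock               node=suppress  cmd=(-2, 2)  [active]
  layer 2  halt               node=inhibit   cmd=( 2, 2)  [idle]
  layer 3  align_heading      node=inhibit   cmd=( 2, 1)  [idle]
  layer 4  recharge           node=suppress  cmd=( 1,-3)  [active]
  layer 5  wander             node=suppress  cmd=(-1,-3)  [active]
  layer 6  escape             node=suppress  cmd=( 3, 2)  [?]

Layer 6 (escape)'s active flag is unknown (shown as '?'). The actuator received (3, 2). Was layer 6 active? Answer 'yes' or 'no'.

If layer 6 is active=yes:
  actuator would be (3, 2)
If layer 6 is active=no:
  actuator would be (-1, -3)
Observed (3, 2), so layer 6 was active.

yes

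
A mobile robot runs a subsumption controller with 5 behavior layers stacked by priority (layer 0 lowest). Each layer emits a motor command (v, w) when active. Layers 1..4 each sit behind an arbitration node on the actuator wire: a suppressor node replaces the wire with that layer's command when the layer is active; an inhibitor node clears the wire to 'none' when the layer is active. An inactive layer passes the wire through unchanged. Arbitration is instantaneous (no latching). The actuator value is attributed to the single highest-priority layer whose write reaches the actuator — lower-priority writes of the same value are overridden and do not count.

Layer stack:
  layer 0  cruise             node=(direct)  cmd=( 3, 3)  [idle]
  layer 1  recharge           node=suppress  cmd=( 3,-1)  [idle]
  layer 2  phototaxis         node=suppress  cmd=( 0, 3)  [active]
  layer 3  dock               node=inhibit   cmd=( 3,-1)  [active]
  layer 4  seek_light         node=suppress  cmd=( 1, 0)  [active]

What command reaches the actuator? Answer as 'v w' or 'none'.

1 0

L0 cruise: idle → wire = none
L1 recharge: idle → wire stays none
L2 phototaxis: active, suppressor → wire = (0, 3)
L3 dock: active, inhibitor → wire = none
L4 seek_light: active, suppressor → wire = (1, 0)
actuator = (1, 0)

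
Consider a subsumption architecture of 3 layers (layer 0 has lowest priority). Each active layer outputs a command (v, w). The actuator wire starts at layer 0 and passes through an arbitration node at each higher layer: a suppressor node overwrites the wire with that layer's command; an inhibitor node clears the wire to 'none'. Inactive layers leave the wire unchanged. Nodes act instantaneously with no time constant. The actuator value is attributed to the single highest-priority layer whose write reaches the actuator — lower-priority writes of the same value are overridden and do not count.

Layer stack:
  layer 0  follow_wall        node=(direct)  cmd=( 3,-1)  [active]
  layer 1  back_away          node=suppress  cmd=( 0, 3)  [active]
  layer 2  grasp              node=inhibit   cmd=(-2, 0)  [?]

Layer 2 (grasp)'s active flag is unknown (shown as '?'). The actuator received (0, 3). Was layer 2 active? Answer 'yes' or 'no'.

no

If layer 2 is active=yes:
  actuator would be none
If layer 2 is active=no:
  actuator would be (0, 3)
Observed (0, 3), so layer 2 was idle.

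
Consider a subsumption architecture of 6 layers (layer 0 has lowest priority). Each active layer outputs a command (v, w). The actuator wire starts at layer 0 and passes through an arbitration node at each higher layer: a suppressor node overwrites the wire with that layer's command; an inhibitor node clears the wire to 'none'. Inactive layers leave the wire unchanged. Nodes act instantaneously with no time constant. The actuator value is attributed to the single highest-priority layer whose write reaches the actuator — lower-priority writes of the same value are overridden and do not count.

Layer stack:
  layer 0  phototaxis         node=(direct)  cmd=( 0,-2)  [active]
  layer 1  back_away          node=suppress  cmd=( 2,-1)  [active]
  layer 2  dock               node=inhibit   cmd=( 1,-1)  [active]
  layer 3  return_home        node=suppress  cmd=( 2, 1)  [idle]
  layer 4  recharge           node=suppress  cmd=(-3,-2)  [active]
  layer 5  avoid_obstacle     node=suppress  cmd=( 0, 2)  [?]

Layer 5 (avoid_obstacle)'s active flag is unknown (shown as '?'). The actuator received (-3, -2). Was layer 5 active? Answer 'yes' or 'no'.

no

If layer 5 is active=yes:
  actuator would be (0, 2)
If layer 5 is active=no:
  actuator would be (-3, -2)
Observed (-3, -2), so layer 5 was idle.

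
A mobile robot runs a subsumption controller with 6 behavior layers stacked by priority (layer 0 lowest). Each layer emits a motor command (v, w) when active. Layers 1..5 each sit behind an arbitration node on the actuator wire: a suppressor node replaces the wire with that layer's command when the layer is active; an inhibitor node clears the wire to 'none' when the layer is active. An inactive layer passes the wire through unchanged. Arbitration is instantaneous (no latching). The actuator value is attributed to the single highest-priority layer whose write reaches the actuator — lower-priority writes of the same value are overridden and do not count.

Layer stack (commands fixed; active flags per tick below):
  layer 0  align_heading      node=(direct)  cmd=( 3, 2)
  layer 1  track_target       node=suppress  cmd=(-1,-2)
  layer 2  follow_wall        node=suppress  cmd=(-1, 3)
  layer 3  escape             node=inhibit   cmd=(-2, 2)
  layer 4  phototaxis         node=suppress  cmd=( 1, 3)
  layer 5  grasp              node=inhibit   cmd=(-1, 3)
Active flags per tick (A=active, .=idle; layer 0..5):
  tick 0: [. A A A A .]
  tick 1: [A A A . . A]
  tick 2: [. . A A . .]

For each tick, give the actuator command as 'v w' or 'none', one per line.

tick 0:
  [0] align_heading off; wire := none
  [1] track_target on (suppress); wire := (-1, -2)
  [2] follow_wall on (suppress); wire := (-1, 3)
  [3] escape on (inhibit); wire := none
  [4] phototaxis on (suppress); wire := (1, 3)
  [5] grasp off; pass (1, 3)
  output (1, 3)
tick 1:
  [0] align_heading on; wire := (3, 2)
  [1] track_target on (suppress); wire := (-1, -2)
  [2] follow_wall on (suppress); wire := (-1, 3)
  [3] escape off; pass (-1, 3)
  [4] phototaxis off; pass (-1, 3)
  [5] grasp on (inhibit); wire := none
  output none
tick 2:
  [0] align_heading off; wire := none
  [1] track_target off; pass none
  [2] follow_wall on (suppress); wire := (-1, 3)
  [3] escape on (inhibit); wire := none
  [4] phototaxis off; pass none
  [5] grasp off; pass none
  output none

1 3
none
none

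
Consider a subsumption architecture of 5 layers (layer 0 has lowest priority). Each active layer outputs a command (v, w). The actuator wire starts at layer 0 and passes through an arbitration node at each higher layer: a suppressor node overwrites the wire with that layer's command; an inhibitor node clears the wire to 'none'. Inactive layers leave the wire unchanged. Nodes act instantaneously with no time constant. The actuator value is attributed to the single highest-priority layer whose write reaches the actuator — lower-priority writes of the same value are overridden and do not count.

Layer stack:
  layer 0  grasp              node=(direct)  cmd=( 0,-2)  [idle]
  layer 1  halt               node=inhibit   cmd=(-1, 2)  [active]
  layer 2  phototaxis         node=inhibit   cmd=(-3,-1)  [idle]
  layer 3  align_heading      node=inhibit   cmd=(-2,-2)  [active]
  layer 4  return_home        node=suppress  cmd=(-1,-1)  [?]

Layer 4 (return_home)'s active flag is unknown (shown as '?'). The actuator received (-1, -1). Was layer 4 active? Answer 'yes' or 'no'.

If layer 4 is active=yes:
  actuator would be (-1, -1)
If layer 4 is active=no:
  actuator would be none
Observed (-1, -1), so layer 4 was active.

yes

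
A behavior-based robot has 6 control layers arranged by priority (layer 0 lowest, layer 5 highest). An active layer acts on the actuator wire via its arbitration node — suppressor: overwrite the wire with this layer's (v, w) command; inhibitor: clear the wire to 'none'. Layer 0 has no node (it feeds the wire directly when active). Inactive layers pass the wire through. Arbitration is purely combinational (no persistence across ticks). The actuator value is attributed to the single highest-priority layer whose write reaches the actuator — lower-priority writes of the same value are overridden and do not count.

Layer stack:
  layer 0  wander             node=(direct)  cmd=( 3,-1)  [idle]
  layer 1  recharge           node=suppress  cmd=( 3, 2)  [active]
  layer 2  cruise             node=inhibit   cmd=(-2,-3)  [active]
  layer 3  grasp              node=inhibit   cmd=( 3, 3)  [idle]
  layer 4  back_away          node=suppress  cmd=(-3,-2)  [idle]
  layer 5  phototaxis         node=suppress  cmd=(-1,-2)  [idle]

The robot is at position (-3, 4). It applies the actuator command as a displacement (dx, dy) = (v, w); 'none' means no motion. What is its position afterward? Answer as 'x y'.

-3 4

layer 0 (wander) idle — none
layer 1 (recharge) active — suppresses: (3, 2)
layer 2 (cruise) active — inhibits: none
layer 3 (grasp) idle — unchanged: none
layer 4 (back_away) idle — unchanged: none
layer 5 (phototaxis) idle — unchanged: none
→ actuator none
position: (-3, 4) + none = (-3, 4)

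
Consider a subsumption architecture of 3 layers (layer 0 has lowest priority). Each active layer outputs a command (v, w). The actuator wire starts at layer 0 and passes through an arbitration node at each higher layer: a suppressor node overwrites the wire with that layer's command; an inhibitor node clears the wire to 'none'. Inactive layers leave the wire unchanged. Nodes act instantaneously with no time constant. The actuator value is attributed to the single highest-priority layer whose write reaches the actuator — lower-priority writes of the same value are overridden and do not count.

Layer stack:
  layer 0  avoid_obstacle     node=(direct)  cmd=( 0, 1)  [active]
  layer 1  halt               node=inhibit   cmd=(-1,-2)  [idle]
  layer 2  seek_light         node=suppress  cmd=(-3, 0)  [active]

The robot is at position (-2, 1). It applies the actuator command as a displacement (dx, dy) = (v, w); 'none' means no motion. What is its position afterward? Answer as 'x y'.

-5 1

[0] avoid_obstacle on; wire := (0, 1)
[1] halt off; pass (0, 1)
[2] seek_light on (suppress); wire := (-3, 0)
output (-3, 0)
position: (-2, 1) + (-3, 0) = (-5, 1)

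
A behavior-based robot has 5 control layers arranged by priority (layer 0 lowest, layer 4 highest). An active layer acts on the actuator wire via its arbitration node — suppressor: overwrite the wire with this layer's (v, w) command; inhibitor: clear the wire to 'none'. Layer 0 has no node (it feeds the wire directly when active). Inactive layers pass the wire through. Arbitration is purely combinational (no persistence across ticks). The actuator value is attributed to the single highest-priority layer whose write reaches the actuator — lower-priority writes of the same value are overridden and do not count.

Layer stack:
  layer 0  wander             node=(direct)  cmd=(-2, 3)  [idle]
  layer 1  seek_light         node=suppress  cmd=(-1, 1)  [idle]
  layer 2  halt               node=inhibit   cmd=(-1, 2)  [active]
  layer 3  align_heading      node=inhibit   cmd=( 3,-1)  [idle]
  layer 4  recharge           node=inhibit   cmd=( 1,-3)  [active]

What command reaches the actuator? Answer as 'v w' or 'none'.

none

L0 wander: idle → wire = none
L1 seek_light: idle → wire stays none
L2 halt: active, inhibitor → wire = none
L3 align_heading: idle → wire stays none
L4 recharge: active, inhibitor → wire = none
actuator = none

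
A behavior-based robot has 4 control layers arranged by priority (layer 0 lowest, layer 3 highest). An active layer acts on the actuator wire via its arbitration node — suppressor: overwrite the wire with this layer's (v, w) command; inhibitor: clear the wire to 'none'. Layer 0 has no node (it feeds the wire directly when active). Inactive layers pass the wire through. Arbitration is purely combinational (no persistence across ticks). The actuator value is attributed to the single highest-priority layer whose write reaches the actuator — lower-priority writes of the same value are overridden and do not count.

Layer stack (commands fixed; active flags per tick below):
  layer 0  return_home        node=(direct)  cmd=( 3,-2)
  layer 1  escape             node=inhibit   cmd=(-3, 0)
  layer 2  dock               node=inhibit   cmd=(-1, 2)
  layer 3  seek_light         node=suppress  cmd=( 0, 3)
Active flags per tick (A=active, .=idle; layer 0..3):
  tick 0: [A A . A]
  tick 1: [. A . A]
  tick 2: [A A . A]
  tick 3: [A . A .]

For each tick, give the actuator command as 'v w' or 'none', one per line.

0 3
0 3
0 3
none

tick 0:
  [0] return_home on; wire := (3, -2)
  [1] escape on (inhibit); wire := none
  [2] dock off; pass none
  [3] seek_light on (suppress); wire := (0, 3)
  output (0, 3)
tick 1:
  [0] return_home off; wire := none
  [1] escape on (inhibit); wire := none
  [2] dock off; pass none
  [3] seek_light on (suppress); wire := (0, 3)
  output (0, 3)
tick 2:
  [0] return_home on; wire := (3, -2)
  [1] escape on (inhibit); wire := none
  [2] dock off; pass none
  [3] seek_light on (suppress); wire := (0, 3)
  output (0, 3)
tick 3:
  [0] return_home on; wire := (3, -2)
  [1] escape off; pass (3, -2)
  [2] dock on (inhibit); wire := none
  [3] seek_light off; pass none
  output none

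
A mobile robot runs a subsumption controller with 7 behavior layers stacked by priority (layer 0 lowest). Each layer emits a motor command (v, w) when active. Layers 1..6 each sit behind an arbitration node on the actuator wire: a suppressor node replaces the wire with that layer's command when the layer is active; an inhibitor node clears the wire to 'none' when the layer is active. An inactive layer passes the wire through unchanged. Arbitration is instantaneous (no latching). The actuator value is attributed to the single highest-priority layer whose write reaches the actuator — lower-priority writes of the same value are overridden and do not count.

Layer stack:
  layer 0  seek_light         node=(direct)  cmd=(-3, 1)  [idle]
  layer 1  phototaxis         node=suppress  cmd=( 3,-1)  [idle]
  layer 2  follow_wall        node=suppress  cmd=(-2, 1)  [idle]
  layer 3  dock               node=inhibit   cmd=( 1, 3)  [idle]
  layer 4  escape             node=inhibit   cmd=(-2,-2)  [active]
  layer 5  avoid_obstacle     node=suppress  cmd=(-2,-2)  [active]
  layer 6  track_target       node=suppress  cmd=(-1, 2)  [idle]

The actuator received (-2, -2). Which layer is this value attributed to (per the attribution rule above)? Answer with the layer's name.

avoid_obstacle

[0] seek_light off; wire := none
[1] phototaxis off; pass none
[2] follow_wall off; pass none
[3] dock off; pass none
[4] escape on (inhibit); wire := none
[5] avoid_obstacle on (suppress); wire := (-2, -2)
[6] track_target off; pass (-2, -2)
output (-2, -2)
last writer: layer 5 = avoid_obstacle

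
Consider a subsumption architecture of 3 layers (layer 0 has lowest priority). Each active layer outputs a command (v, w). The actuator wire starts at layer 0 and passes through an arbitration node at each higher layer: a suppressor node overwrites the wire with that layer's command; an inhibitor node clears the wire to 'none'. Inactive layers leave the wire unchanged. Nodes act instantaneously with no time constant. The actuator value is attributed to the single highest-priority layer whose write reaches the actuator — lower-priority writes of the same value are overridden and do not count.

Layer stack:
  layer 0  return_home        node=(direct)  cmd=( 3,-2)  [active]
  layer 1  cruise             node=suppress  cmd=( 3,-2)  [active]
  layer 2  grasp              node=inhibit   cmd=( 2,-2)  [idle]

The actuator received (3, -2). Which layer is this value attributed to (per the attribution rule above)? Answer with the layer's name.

cruise

layer 0 (return_home) active — direct: (3, -2)
layer 1 (cruise) active — suppresses: (3, -2)
layer 2 (grasp) idle — unchanged: (3, -2)
→ actuator (3, -2)
last writer: layer 1 = cruise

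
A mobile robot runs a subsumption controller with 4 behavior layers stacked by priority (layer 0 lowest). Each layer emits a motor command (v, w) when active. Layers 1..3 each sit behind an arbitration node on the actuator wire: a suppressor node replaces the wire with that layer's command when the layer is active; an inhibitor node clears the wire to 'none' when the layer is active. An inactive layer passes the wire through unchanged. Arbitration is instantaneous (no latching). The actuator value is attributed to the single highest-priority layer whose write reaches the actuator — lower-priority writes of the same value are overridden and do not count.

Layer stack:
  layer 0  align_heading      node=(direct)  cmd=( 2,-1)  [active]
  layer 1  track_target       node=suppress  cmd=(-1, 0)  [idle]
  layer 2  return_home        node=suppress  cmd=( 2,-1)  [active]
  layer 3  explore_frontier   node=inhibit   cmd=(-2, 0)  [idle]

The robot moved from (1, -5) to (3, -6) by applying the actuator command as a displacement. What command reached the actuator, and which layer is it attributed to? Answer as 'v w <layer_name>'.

2 -1 return_home

displacement = (3, -6) − (1, -5) = (2, -1)
L0 align_heading: active, feeds wire = (2, -1)
L1 track_target: idle → wire stays (2, -1)
L2 return_home: active, suppressor → wire = (2, -1)
L3 explore_frontier: idle → wire stays (2, -1)
actuator = (2, -1) — from layer 2 (return_home)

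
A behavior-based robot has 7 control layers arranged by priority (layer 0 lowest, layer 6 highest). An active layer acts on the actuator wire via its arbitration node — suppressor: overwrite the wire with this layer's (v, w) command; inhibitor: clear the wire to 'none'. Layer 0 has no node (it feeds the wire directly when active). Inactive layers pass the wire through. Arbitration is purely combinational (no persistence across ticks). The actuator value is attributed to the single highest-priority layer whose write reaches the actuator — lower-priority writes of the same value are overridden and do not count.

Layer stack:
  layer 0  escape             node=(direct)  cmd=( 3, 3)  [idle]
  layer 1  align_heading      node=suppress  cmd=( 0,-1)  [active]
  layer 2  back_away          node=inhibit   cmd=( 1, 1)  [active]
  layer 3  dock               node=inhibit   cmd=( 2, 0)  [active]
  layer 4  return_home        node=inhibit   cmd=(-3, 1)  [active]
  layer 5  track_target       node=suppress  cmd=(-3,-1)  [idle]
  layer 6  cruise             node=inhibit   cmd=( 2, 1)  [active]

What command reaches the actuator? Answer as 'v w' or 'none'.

L0 escape: idle → wire = none
L1 align_heading: active, suppressor → wire = (0, -1)
L2 back_away: active, inhibitor → wire = none
L3 dock: active, inhibitor → wire = none
L4 return_home: active, inhibitor → wire = none
L5 track_target: idle → wire stays none
L6 cruise: active, inhibitor → wire = none
actuator = none

none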